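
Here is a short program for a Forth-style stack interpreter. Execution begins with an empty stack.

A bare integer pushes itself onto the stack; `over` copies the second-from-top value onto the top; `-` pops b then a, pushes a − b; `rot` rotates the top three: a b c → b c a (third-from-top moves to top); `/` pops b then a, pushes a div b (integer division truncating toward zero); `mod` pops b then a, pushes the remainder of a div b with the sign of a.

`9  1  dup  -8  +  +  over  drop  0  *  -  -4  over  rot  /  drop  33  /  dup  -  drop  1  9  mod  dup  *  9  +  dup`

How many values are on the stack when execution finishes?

2

9    -> [9]
1    -> [9, 1]
dup  -> [9, 1, 1]
-8   -> [9, 1, 1, -8]
+    -> [9, 1, -7]
+    -> [9, -6]
over -> [9, -6, 9]
drop -> [9, -6]
0    -> [9, -6, 0]
*    -> [9, 0]
-    -> [9]
-4   -> [9, -4]
over -> [9, -4, 9]
rot  -> [-4, 9, 9]
/    -> [-4, 1]
drop -> [-4]
33   -> [-4, 33]
/    -> [0]
dup  -> [0, 0]
-    -> [0]
drop -> []
1    -> [1]
9    -> [1, 9]
mod  -> [1]
dup  -> [1, 1]
*    -> [1]
9    -> [1, 9]
+    -> [10]
dup  -> [10, 10]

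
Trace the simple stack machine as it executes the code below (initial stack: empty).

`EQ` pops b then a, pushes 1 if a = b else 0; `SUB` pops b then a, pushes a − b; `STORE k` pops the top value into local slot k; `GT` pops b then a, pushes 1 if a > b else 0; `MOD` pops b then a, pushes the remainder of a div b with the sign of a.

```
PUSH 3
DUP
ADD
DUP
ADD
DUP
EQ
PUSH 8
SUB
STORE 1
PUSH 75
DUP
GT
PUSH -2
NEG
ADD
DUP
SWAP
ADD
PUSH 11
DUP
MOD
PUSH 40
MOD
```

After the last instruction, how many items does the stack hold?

PUSH 3  -> 3
DUP     -> 3 3
ADD     -> 6
DUP     -> 6 6
ADD     -> 12
DUP     -> 12 12
EQ      -> 1
PUSH 8  -> 1 8
SUB     -> -7
STORE 1 -> (empty)
PUSH 75 -> 75
DUP     -> 75 75
GT      -> 0
PUSH -2 -> 0 -2
NEG     -> 0 2
ADD     -> 2
DUP     -> 2 2
SWAP    -> 2 2
ADD     -> 4
PUSH 11 -> 4 11
DUP     -> 4 11 11
MOD     -> 4 0
PUSH 40 -> 4 0 40
MOD     -> 4 0

2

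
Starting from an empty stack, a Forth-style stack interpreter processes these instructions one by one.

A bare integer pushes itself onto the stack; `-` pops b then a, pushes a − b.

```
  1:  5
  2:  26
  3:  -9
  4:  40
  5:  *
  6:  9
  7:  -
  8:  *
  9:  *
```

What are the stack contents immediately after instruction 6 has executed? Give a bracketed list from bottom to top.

5  : [5]
26 : [5, 26]
-9 : [5, 26, -9]
40 : [5, 26, -9, 40]
*  : [5, 26, -360]
9  : [5, 26, -360, 9]

[5, 26, -360, 9]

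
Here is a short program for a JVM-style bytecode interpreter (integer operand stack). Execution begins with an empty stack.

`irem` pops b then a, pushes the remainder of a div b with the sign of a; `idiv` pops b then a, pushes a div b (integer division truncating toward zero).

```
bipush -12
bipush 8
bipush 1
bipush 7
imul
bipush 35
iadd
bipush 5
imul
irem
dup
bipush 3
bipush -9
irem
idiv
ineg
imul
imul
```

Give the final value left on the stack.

bipush -12 -> [-12]
bipush 8   -> [-12, 8]
bipush 1   -> [-12, 8, 1]
bipush 7   -> [-12, 8, 1, 7]
imul       -> [-12, 8, 7]
bipush 35  -> [-12, 8, 7, 35]
iadd       -> [-12, 8, 42]
bipush 5   -> [-12, 8, 42, 5]
imul       -> [-12, 8, 210]
irem       -> [-12, 8]
dup        -> [-12, 8, 8]
bipush 3   -> [-12, 8, 8, 3]
bipush -9  -> [-12, 8, 8, 3, -9]
irem       -> [-12, 8, 8, 3]
idiv       -> [-12, 8, 2]
ineg       -> [-12, 8, -2]
imul       -> [-12, -16]
imul       -> [192]

192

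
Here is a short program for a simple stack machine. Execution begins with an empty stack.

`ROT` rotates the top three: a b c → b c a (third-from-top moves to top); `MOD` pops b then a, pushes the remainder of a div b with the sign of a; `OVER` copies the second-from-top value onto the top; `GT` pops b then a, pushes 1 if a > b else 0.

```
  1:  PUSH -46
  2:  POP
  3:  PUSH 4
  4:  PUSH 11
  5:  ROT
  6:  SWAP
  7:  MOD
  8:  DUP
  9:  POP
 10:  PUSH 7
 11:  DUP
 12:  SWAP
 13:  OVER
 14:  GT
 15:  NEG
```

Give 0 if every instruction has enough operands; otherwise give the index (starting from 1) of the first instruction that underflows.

5

PUSH -46  -46
POP       (empty)
PUSH 4    4
PUSH 11   4 11
ROT  — needs 3 operands, stack has 2 → underflow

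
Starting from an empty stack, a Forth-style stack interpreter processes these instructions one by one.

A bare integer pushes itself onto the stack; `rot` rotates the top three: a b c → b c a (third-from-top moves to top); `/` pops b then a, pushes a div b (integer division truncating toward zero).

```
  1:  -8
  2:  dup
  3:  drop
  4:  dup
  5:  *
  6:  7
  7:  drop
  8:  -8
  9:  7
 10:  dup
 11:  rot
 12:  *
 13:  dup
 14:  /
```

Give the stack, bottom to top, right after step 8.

[64, -8]

-8   -> -8
dup  -> -8 -8
drop -> -8
dup  -> -8 -8
*    -> 64
7    -> 64 7
drop -> 64
-8   -> 64 -8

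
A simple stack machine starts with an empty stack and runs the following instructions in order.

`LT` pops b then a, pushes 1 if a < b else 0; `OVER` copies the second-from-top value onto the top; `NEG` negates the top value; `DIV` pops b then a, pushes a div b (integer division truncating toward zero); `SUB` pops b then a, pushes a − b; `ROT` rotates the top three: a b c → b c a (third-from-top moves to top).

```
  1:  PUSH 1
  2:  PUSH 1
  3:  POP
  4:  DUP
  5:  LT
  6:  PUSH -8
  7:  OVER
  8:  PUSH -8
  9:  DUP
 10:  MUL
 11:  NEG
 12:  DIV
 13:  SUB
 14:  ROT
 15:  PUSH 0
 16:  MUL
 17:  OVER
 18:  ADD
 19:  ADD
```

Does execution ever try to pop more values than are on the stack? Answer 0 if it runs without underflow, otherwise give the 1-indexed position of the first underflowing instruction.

PUSH 1  -> 1
PUSH 1  -> 1 1
POP     -> 1
DUP     -> 1 1
LT      -> 0
PUSH -8 -> 0 -8
OVER    -> 0 -8 0
PUSH -8 -> 0 -8 0 -8
DUP     -> 0 -8 0 -8 -8
MUL     -> 0 -8 0 64
NEG     -> 0 -8 0 -64
DIV     -> 0 -8 0
SUB     -> 0 -8
ROT  — needs 3 operands, stack has 2 → underflow

14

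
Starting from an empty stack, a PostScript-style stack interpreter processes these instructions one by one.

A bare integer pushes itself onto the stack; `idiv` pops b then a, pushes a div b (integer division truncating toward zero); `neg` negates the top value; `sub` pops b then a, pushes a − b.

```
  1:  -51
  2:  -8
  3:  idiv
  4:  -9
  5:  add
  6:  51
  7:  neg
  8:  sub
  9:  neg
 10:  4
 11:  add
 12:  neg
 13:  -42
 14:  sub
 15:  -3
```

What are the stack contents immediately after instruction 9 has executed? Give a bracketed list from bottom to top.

-51  → -51
-8   → -51 -8
idiv → 6
-9   → 6 -9
add  → -3
51   → -3 51
neg  → -3 -51
sub  → 48
neg  → -48

[-48]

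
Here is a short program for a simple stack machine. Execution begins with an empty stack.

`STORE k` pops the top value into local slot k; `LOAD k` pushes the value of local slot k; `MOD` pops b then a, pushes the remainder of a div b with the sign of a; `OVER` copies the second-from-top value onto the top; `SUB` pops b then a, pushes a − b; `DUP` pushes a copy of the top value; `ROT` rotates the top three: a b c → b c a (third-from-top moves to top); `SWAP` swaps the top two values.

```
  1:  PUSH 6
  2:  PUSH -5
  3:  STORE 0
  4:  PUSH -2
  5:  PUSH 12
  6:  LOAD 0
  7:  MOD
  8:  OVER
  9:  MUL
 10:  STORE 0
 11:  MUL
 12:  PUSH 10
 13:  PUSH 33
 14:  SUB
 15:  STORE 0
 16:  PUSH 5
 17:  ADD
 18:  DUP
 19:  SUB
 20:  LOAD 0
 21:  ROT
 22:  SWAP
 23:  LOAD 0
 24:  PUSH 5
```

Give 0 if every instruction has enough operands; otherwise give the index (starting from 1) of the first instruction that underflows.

21

PUSH 6   [6]
PUSH -5  [6, -5]
STORE 0  [6]
PUSH -2  [6, -2]
PUSH 12  [6, -2, 12]
LOAD 0   [6, -2, 12, -5]
MOD      [6, -2, 2]
OVER     [6, -2, 2, -2]
MUL      [6, -2, -4]
STORE 0  [6, -2]
MUL      [-12]
PUSH 10  [-12, 10]
PUSH 33  [-12, 10, 33]
SUB      [-12, -23]
STORE 0  [-12]
PUSH 5   [-12, 5]
ADD      [-7]
DUP      [-7, -7]
SUB      [0]
LOAD 0   [0, -23]
ROT  — needs 3 operands, stack has 2 → underflow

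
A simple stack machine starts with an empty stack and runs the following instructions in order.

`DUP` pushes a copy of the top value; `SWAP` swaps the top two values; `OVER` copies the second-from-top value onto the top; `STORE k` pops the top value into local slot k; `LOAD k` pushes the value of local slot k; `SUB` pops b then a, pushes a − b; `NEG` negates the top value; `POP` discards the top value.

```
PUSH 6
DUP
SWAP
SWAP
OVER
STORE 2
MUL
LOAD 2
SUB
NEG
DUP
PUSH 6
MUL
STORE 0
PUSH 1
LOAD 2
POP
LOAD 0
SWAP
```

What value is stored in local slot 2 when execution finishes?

PUSH 6  → 6
DUP     → 6 6
SWAP    → 6 6
SWAP    → 6 6
OVER    → 6 6 6
STORE 2 → 6 6
MUL     → 36
LOAD 2  → 36 6
SUB     → 30
NEG     → -30
DUP     → -30 -30
PUSH 6  → -30 -30 6
MUL     → -30 -180
STORE 0 → -30
PUSH 1  → -30 1
LOAD 2  → -30 1 6
POP     → -30 1
LOAD 0  → -30 1 -180
SWAP    → -30 -180 1

6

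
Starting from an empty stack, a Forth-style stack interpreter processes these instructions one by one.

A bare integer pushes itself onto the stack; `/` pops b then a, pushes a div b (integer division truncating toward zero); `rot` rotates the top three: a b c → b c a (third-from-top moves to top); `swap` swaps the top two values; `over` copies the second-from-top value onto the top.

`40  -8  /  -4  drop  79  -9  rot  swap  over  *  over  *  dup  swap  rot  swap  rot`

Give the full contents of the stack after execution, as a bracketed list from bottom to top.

40   : 40
-8   : 40 -8
/    : -5
-4   : -5 -4
drop : -5
79   : -5 79
-9   : -5 79 -9
rot  : 79 -9 -5
swap : 79 -5 -9
over : 79 -5 -9 -5
*    : 79 -5 45
over : 79 -5 45 -5
*    : 79 -5 -225
dup  : 79 -5 -225 -225
swap : 79 -5 -225 -225
rot  : 79 -225 -225 -5
swap : 79 -225 -5 -225
rot  : 79 -5 -225 -225

[79, -5, -225, -225]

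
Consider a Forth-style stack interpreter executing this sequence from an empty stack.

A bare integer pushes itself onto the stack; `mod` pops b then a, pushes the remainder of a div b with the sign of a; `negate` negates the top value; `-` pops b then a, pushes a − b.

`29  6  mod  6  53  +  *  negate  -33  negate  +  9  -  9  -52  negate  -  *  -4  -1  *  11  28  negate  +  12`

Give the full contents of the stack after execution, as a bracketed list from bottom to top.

29      [29]
6       [29, 6]
mod     [5]
6       [5, 6]
53      [5, 6, 53]
+       [5, 59]
*       [295]
negate  [-295]
-33     [-295, -33]
negate  [-295, 33]
+       [-262]
9       [-262, 9]
-       [-271]
9       [-271, 9]
-52     [-271, 9, -52]
negate  [-271, 9, 52]
-       [-271, -43]
*       [11653]
-4      [11653, -4]
-1      [11653, -4, -1]
*       [11653, 4]
11      [11653, 4, 11]
28      [11653, 4, 11, 28]
negate  [11653, 4, 11, -28]
+       [11653, 4, -17]
12      [11653, 4, -17, 12]

[11653, 4, -17, 12]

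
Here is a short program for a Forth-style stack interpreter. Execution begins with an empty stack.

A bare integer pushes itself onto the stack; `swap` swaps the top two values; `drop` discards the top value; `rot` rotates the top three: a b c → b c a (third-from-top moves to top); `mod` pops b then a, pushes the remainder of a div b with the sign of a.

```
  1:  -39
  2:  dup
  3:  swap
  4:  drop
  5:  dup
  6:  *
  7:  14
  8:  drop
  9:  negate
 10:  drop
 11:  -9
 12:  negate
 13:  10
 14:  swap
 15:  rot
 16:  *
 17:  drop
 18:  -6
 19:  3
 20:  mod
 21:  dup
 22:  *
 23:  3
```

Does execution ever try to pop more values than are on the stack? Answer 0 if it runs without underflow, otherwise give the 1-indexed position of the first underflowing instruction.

-39    -> [-39]
dup    -> [-39, -39]
swap   -> [-39, -39]
drop   -> [-39]
dup    -> [-39, -39]
*      -> [1521]
14     -> [1521, 14]
drop   -> [1521]
negate -> [-1521]
drop   -> []
-9     -> [-9]
negate -> [9]
10     -> [9, 10]
swap   -> [10, 9]
rot  — needs 3 operands, stack has 2 → underflow

15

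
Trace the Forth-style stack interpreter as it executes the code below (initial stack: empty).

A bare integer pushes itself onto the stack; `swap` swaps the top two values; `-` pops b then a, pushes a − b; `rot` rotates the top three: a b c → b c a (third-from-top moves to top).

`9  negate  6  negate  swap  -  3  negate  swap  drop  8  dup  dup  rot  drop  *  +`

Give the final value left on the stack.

9      → [9]
negate → [-9]
6      → [-9, 6]
negate → [-9, -6]
swap   → [-6, -9]
-      → [3]
3      → [3, 3]
negate → [3, -3]
swap   → [-3, 3]
drop   → [-3]
8      → [-3, 8]
dup    → [-3, 8, 8]
dup    → [-3, 8, 8, 8]
rot    → [-3, 8, 8, 8]
drop   → [-3, 8, 8]
*      → [-3, 64]
+      → [61]

61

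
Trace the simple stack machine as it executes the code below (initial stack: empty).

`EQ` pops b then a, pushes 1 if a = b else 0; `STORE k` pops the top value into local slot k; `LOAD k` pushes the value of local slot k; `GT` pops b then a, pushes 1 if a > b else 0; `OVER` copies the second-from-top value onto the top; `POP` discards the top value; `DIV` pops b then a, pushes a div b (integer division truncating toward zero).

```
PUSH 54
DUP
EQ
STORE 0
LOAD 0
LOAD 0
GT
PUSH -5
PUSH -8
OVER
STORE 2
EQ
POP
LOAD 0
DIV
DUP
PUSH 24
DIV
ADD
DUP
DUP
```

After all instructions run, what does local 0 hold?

PUSH 54  [54]
DUP      [54, 54]
EQ       [1]
STORE 0  []
LOAD 0   [1]
LOAD 0   [1, 1]
GT       [0]
PUSH -5  [0, -5]
PUSH -8  [0, -5, -8]
OVER     [0, -5, -8, -5]
STORE 2  [0, -5, -8]
EQ       [0, 0]
POP      [0]
LOAD 0   [0, 1]
DIV      [0]
DUP      [0, 0]
PUSH 24  [0, 0, 24]
DIV      [0, 0]
ADD      [0]
DUP      [0, 0]
DUP      [0, 0, 0]

1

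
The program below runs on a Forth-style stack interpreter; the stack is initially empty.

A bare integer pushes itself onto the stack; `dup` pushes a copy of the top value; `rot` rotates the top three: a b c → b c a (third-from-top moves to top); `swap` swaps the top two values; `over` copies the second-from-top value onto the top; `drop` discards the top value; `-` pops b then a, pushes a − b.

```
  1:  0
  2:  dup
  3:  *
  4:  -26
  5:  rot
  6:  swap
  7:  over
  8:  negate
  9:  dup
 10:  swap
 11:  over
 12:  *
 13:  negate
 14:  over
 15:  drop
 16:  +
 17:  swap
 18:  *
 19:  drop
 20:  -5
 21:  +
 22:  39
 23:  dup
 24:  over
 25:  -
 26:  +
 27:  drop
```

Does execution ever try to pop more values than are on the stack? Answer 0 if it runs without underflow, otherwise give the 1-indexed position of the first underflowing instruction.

5

0   : 0
dup : 0 0
*   : 0
-26 : 0 -26
rot  — needs 3 operands, stack has 2 → underflow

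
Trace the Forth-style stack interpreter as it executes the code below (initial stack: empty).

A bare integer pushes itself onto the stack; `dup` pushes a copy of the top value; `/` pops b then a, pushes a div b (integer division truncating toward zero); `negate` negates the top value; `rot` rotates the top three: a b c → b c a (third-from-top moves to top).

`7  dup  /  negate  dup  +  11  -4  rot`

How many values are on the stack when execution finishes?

3

7       [7]
dup     [7, 7]
/       [1]
negate  [-1]
dup     [-1, -1]
+       [-2]
11      [-2, 11]
-4      [-2, 11, -4]
rot     [11, -4, -2]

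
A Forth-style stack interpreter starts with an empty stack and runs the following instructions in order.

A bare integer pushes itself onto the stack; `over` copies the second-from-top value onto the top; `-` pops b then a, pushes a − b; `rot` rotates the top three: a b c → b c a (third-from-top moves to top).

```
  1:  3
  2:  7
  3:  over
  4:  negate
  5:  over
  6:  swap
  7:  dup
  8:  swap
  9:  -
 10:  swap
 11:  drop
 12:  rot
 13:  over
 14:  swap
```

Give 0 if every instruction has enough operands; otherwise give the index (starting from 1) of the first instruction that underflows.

3      → [3]
7      → [3, 7]
over   → [3, 7, 3]
negate → [3, 7, -3]
over   → [3, 7, -3, 7]
swap   → [3, 7, 7, -3]
dup    → [3, 7, 7, -3, -3]
swap   → [3, 7, 7, -3, -3]
-      → [3, 7, 7, 0]
swap   → [3, 7, 0, 7]
drop   → [3, 7, 0]
rot    → [7, 0, 3]
over   → [7, 0, 3, 0]
swap   → [7, 0, 0, 3]

0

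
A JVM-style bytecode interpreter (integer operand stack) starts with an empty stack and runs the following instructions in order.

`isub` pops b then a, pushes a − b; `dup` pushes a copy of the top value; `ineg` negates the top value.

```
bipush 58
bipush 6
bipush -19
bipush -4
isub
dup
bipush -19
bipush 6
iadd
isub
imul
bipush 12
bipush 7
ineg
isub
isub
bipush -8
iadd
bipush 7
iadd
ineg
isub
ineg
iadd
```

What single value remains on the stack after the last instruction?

42

bipush 58  : 58
bipush 6   : 58 6
bipush -19 : 58 6 -19
bipush -4  : 58 6 -19 -4
isub       : 58 6 -15
dup        : 58 6 -15 -15
bipush -19 : 58 6 -15 -15 -19
bipush 6   : 58 6 -15 -15 -19 6
iadd       : 58 6 -15 -15 -13
isub       : 58 6 -15 -2
imul       : 58 6 30
bipush 12  : 58 6 30 12
bipush 7   : 58 6 30 12 7
ineg       : 58 6 30 12 -7
isub       : 58 6 30 19
isub       : 58 6 11
bipush -8  : 58 6 11 -8
iadd       : 58 6 3
bipush 7   : 58 6 3 7
iadd       : 58 6 10
ineg       : 58 6 -10
isub       : 58 16
ineg       : 58 -16
iadd       : 42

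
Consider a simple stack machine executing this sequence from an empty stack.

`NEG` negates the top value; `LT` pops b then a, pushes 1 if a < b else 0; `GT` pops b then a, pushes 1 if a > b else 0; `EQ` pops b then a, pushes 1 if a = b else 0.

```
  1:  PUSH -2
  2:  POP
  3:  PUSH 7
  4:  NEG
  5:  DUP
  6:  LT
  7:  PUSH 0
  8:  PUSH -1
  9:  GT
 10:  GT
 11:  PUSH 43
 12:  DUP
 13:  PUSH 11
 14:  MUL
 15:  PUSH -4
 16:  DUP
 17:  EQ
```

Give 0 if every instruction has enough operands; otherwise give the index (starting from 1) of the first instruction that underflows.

PUSH -2 : -2
POP     : (empty)
PUSH 7  : 7
NEG     : -7
DUP     : -7 -7
LT      : 0
PUSH 0  : 0 0
PUSH -1 : 0 0 -1
GT      : 0 1
GT      : 0
PUSH 43 : 0 43
DUP     : 0 43 43
PUSH 11 : 0 43 43 11
MUL     : 0 43 473
PUSH -4 : 0 43 473 -4
DUP     : 0 43 473 -4 -4
EQ      : 0 43 473 1

0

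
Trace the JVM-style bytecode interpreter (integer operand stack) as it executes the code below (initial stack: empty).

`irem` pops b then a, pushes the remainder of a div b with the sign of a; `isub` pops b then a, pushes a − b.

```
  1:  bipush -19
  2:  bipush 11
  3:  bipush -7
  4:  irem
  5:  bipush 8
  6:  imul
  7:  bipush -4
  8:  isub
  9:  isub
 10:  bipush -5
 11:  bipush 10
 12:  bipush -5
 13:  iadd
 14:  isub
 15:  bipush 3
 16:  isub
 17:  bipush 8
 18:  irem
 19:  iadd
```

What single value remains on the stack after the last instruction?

bipush -19  -19
bipush 11   -19 11
bipush -7   -19 11 -7
irem        -19 4
bipush 8    -19 4 8
imul        -19 32
bipush -4   -19 32 -4
isub        -19 36
isub        -55
bipush -5   -55 -5
bipush 10   -55 -5 10
bipush -5   -55 -5 10 -5
iadd        -55 -5 5
isub        -55 -10
bipush 3    -55 -10 3
isub        -55 -13
bipush 8    -55 -13 8
irem        -55 -5
iadd        -60

-60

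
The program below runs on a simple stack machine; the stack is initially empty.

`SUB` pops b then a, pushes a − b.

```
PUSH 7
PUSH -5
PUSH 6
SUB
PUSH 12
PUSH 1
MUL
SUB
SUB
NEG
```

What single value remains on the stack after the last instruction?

PUSH 7   7
PUSH -5  7 -5
PUSH 6   7 -5 6
SUB      7 -11
PUSH 12  7 -11 12
PUSH 1   7 -11 12 1
MUL      7 -11 12
SUB      7 -23
SUB      30
NEG      -30

-30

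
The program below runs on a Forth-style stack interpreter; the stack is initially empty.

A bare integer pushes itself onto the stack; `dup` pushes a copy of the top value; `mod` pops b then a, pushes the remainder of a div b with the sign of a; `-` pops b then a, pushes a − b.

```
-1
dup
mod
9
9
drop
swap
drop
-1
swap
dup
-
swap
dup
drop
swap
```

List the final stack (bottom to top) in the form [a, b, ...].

[-1, 0]

-1   : [-1]
dup  : [-1, -1]
mod  : [0]
9    : [0, 9]
9    : [0, 9, 9]
drop : [0, 9]
swap : [9, 0]
drop : [9]
-1   : [9, -1]
swap : [-1, 9]
dup  : [-1, 9, 9]
-    : [-1, 0]
swap : [0, -1]
dup  : [0, -1, -1]
drop : [0, -1]
swap : [-1, 0]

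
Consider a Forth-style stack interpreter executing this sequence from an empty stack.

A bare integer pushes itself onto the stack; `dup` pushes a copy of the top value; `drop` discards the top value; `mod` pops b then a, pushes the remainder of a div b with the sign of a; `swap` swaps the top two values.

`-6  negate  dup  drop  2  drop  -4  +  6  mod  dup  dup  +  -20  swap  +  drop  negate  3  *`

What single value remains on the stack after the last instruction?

-6      [-6]
negate  [6]
dup     [6, 6]
drop    [6]
2       [6, 2]
drop    [6]
-4      [6, -4]
+       [2]
6       [2, 6]
mod     [2]
dup     [2, 2]
dup     [2, 2, 2]
+       [2, 4]
-20     [2, 4, -20]
swap    [2, -20, 4]
+       [2, -16]
drop    [2]
negate  [-2]
3       [-2, 3]
*       [-6]

-6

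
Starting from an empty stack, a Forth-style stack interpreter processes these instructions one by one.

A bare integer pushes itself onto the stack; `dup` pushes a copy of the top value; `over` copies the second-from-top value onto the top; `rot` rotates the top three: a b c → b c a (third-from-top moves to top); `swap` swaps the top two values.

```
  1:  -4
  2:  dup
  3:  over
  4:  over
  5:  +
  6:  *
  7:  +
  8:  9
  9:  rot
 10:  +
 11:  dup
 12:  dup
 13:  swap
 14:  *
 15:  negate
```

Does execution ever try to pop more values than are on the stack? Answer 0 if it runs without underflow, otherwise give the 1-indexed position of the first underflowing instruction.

-4    [-4]
dup   [-4, -4]
over  [-4, -4, -4]
over  [-4, -4, -4, -4]
+     [-4, -4, -8]
*     [-4, 32]
+     [28]
9     [28, 9]
rot  — needs 3 operands, stack has 2 → underflow

9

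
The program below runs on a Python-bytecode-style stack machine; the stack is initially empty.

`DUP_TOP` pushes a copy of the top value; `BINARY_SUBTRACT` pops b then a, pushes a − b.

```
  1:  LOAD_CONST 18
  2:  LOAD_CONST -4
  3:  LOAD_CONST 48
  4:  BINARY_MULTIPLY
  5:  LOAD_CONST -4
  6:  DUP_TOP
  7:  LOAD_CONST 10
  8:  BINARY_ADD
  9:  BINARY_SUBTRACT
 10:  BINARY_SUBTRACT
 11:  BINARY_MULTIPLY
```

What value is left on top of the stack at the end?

-3276

LOAD_CONST 18    18
LOAD_CONST -4    18 -4
LOAD_CONST 48    18 -4 48
BINARY_MULTIPLY  18 -192
LOAD_CONST -4    18 -192 -4
DUP_TOP          18 -192 -4 -4
LOAD_CONST 10    18 -192 -4 -4 10
BINARY_ADD       18 -192 -4 6
BINARY_SUBTRACT  18 -192 -10
BINARY_SUBTRACT  18 -182
BINARY_MULTIPLY  -3276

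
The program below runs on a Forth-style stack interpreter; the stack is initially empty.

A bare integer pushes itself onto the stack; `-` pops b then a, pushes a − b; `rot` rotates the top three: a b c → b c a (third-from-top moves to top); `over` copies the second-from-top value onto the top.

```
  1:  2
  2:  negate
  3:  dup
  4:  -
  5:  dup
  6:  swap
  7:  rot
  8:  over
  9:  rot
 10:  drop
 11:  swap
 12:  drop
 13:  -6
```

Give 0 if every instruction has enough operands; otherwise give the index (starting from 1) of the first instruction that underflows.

7

2      -> 2
negate -> -2
dup    -> -2 -2
-      -> 0
dup    -> 0 0
swap   -> 0 0
rot  — needs 3 operands, stack has 2 → underflow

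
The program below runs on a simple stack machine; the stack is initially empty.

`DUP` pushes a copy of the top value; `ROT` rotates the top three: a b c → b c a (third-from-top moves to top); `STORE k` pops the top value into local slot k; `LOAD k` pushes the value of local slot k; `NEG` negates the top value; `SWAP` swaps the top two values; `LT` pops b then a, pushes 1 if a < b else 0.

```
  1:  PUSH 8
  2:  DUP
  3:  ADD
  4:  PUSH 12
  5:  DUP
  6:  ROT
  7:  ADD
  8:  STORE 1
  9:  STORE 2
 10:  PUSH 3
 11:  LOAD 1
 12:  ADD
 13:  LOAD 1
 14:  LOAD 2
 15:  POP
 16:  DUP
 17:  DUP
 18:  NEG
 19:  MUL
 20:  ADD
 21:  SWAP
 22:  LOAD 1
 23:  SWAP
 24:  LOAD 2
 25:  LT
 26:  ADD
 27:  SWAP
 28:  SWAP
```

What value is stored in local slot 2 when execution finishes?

PUSH 8   [8]
DUP      [8, 8]
ADD      [16]
PUSH 12  [16, 12]
DUP      [16, 12, 12]
ROT      [12, 12, 16]
ADD      [12, 28]
STORE 1  [12]
STORE 2  []
PUSH 3   [3]
LOAD 1   [3, 28]
ADD      [31]
LOAD 1   [31, 28]
LOAD 2   [31, 28, 12]
POP      [31, 28]
DUP      [31, 28, 28]
DUP      [31, 28, 28, 28]
NEG      [31, 28, 28, -28]
MUL      [31, 28, -784]
ADD      [31, -756]
SWAP     [-756, 31]
LOAD 1   [-756, 31, 28]
SWAP     [-756, 28, 31]
LOAD 2   [-756, 28, 31, 12]
LT       [-756, 28, 0]
ADD      [-756, 28]
SWAP     [28, -756]
SWAP     [-756, 28]

12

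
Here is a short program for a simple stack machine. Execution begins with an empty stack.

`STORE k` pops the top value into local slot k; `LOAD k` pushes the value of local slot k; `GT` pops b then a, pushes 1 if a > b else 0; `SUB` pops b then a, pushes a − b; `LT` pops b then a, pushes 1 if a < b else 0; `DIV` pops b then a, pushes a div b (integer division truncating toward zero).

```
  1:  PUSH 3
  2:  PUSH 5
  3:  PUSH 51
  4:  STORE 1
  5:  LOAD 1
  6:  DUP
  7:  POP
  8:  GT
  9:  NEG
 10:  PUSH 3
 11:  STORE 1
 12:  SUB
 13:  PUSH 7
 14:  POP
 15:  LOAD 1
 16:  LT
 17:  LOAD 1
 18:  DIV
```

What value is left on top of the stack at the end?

PUSH 3  : [3]
PUSH 5  : [3, 5]
PUSH 51 : [3, 5, 51]
STORE 1 : [3, 5]
LOAD 1  : [3, 5, 51]
DUP     : [3, 5, 51, 51]
POP     : [3, 5, 51]
GT      : [3, 0]
NEG     : [3, 0]
PUSH 3  : [3, 0, 3]
STORE 1 : [3, 0]
SUB     : [3]
PUSH 7  : [3, 7]
POP     : [3]
LOAD 1  : [3, 3]
LT      : [0]
LOAD 1  : [0, 3]
DIV     : [0]

0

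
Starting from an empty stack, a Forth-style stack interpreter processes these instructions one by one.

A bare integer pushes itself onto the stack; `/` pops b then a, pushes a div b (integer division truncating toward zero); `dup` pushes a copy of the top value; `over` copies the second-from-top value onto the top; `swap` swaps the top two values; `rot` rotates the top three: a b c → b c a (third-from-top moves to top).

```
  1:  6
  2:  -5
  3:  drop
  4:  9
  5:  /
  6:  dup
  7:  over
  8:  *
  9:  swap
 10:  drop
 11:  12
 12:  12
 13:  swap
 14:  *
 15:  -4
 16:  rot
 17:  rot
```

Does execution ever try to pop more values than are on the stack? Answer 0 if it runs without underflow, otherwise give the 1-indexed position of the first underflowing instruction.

6    → 6
-5   → 6 -5
drop → 6
9    → 6 9
/    → 0
dup  → 0 0
over → 0 0 0
*    → 0 0
swap → 0 0
drop → 0
12   → 0 12
12   → 0 12 12
swap → 0 12 12
*    → 0 144
-4   → 0 144 -4
rot  → 144 -4 0
rot  → -4 0 144

0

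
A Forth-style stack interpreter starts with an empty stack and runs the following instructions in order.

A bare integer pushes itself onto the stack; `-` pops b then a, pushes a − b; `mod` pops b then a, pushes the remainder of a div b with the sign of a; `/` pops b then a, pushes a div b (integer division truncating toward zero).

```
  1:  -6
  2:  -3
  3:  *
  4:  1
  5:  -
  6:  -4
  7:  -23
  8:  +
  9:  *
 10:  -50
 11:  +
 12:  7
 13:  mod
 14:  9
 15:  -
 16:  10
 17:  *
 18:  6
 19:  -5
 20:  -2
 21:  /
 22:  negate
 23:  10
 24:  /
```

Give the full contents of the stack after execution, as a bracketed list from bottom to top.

[-140, 6, 0]

-6      -6
-3      -6 -3
*       18
1       18 1
-       17
-4      17 -4
-23     17 -4 -23
+       17 -27
*       -459
-50     -459 -50
+       -509
7       -509 7
mod     -5
9       -5 9
-       -14
10      -14 10
*       -140
6       -140 6
-5      -140 6 -5
-2      -140 6 -5 -2
/       -140 6 2
negate  -140 6 -2
10      -140 6 -2 10
/       -140 6 0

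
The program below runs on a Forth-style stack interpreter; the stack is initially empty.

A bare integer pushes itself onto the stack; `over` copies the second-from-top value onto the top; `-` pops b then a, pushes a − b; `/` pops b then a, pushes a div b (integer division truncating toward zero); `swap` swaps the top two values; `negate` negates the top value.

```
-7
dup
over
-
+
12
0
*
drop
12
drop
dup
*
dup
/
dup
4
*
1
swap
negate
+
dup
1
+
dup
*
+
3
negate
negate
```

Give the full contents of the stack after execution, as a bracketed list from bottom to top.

[1, 1, 3]

-7      -7
dup     -7 -7
over    -7 -7 -7
-       -7 0
+       -7
12      -7 12
0       -7 12 0
*       -7 0
drop    -7
12      -7 12
drop    -7
dup     -7 -7
*       49
dup     49 49
/       1
dup     1 1
4       1 1 4
*       1 4
1       1 4 1
swap    1 1 4
negate  1 1 -4
+       1 -3
dup     1 -3 -3
1       1 -3 -3 1
+       1 -3 -2
dup     1 -3 -2 -2
*       1 -3 4
+       1 1
3       1 1 3
negate  1 1 -3
negate  1 1 3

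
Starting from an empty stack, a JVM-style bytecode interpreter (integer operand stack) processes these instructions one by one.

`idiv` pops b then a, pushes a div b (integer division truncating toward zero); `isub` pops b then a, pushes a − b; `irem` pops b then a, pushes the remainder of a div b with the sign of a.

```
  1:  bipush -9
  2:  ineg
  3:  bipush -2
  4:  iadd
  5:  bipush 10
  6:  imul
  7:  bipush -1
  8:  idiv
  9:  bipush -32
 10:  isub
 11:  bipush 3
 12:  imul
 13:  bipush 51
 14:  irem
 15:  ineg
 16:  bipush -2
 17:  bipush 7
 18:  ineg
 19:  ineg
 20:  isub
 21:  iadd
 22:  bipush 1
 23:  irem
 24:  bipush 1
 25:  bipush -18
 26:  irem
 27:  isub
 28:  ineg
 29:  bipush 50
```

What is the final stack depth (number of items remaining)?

bipush -9  → [-9]
ineg       → [9]
bipush -2  → [9, -2]
iadd       → [7]
bipush 10  → [7, 10]
imul       → [70]
bipush -1  → [70, -1]
idiv       → [-70]
bipush -32 → [-70, -32]
isub       → [-38]
bipush 3   → [-38, 3]
imul       → [-114]
bipush 51  → [-114, 51]
irem       → [-12]
ineg       → [12]
bipush -2  → [12, -2]
bipush 7   → [12, -2, 7]
ineg       → [12, -2, -7]
ineg       → [12, -2, 7]
isub       → [12, -9]
iadd       → [3]
bipush 1   → [3, 1]
irem       → [0]
bipush 1   → [0, 1]
bipush -18 → [0, 1, -18]
irem       → [0, 1]
isub       → [-1]
ineg       → [1]
bipush 50  → [1, 50]

2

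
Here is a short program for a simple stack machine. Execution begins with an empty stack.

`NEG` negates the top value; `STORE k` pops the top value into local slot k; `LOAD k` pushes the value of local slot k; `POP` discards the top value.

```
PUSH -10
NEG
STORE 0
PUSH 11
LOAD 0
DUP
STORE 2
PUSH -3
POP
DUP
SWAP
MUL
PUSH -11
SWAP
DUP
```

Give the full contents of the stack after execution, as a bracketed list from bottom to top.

[11, -11, 100, 100]

PUSH -10  [-10]
NEG       [10]
STORE 0   []
PUSH 11   [11]
LOAD 0    [11, 10]
DUP       [11, 10, 10]
STORE 2   [11, 10]
PUSH -3   [11, 10, -3]
POP       [11, 10]
DUP       [11, 10, 10]
SWAP      [11, 10, 10]
MUL       [11, 100]
PUSH -11  [11, 100, -11]
SWAP      [11, -11, 100]
DUP       [11, -11, 100, 100]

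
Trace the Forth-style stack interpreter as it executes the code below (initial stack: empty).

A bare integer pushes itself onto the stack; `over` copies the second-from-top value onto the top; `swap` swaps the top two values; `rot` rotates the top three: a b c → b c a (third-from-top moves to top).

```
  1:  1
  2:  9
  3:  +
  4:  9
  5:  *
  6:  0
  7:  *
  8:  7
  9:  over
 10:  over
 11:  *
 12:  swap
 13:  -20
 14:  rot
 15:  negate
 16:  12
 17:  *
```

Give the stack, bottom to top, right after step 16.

1      -> [1]
9      -> [1, 9]
+      -> [10]
9      -> [10, 9]
*      -> [90]
0      -> [90, 0]
*      -> [0]
7      -> [0, 7]
over   -> [0, 7, 0]
over   -> [0, 7, 0, 7]
*      -> [0, 7, 0]
swap   -> [0, 0, 7]
-20    -> [0, 0, 7, -20]
rot    -> [0, 7, -20, 0]
negate -> [0, 7, -20, 0]
12     -> [0, 7, -20, 0, 12]

[0, 7, -20, 0, 12]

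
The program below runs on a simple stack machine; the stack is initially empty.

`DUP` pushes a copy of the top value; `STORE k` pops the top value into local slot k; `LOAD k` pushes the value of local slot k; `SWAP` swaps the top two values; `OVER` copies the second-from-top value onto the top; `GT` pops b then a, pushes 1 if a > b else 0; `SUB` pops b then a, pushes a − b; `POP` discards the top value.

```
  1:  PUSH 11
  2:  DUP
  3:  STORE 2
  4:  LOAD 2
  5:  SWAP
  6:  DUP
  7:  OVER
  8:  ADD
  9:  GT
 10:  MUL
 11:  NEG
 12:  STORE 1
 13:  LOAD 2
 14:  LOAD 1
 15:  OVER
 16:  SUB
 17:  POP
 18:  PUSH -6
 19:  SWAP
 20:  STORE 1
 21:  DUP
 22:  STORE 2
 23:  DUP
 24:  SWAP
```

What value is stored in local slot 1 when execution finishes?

11

PUSH 11  11
DUP      11 11
STORE 2  11
LOAD 2   11 11
SWAP     11 11
DUP      11 11 11
OVER     11 11 11 11
ADD      11 11 22
GT       11 0
MUL      0
NEG      0
STORE 1  (empty)
LOAD 2   11
LOAD 1   11 0
OVER     11 0 11
SUB      11 -11
POP      11
PUSH -6  11 -6
SWAP     -6 11
STORE 1  -6
DUP      -6 -6
STORE 2  -6
DUP      -6 -6
SWAP     -6 -6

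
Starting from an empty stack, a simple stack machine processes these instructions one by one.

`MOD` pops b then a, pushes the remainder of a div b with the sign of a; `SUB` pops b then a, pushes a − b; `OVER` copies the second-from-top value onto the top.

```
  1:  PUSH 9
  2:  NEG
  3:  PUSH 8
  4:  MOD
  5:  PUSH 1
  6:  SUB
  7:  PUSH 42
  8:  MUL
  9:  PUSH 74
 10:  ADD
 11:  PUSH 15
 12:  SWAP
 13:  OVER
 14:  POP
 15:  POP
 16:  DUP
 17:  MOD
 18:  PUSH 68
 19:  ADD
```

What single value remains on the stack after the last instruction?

68

PUSH 9  : 9
NEG     : -9
PUSH 8  : -9 8
MOD     : -1
PUSH 1  : -1 1
SUB     : -2
PUSH 42 : -2 42
MUL     : -84
PUSH 74 : -84 74
ADD     : -10
PUSH 15 : -10 15
SWAP    : 15 -10
OVER    : 15 -10 15
POP     : 15 -10
POP     : 15
DUP     : 15 15
MOD     : 0
PUSH 68 : 0 68
ADD     : 68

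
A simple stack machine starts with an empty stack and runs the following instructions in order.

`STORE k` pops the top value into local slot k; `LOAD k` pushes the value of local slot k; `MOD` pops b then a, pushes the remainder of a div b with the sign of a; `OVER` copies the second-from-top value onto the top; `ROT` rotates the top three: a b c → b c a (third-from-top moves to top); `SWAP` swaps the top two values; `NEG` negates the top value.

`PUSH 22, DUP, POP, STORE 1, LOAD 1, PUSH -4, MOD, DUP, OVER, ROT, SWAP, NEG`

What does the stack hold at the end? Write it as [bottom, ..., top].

[2, 2, -2]

PUSH 22  [22]
DUP      [22, 22]
POP      [22]
STORE 1  []
LOAD 1   [22]
PUSH -4  [22, -4]
MOD      [2]
DUP      [2, 2]
OVER     [2, 2, 2]
ROT      [2, 2, 2]
SWAP     [2, 2, 2]
NEG      [2, 2, -2]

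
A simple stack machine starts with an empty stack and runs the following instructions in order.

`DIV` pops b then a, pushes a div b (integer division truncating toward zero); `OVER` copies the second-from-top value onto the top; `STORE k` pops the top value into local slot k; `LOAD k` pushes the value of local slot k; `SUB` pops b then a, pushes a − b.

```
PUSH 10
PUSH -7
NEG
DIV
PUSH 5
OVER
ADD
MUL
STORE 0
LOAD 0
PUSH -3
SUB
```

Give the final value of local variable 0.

6

PUSH 10 -> 10
PUSH -7 -> 10 -7
NEG     -> 10 7
DIV     -> 1
PUSH 5  -> 1 5
OVER    -> 1 5 1
ADD     -> 1 6
MUL     -> 6
STORE 0 -> (empty)
LOAD 0  -> 6
PUSH -3 -> 6 -3
SUB     -> 9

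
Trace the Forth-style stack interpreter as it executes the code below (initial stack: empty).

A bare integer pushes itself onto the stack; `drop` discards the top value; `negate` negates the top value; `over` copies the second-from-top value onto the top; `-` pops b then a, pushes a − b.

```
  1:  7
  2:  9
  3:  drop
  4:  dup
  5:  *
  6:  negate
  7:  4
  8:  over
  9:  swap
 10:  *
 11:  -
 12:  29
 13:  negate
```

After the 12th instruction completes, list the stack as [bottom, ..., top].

7      -> 7
9      -> 7 9
drop   -> 7
dup    -> 7 7
*      -> 49
negate -> -49
4      -> -49 4
over   -> -49 4 -49
swap   -> -49 -49 4
*      -> -49 -196
-      -> 147
29     -> 147 29

[147, 29]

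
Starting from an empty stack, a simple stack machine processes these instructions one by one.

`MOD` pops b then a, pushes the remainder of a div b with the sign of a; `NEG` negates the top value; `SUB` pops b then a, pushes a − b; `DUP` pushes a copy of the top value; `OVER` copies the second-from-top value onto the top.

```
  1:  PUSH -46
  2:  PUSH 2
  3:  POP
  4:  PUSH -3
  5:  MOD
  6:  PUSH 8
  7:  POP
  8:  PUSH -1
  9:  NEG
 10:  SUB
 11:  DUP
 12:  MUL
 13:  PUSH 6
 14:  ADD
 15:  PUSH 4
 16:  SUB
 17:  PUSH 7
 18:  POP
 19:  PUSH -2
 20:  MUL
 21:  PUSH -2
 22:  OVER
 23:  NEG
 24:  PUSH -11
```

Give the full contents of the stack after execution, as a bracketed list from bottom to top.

PUSH -46 : [-46]
PUSH 2   : [-46, 2]
POP      : [-46]
PUSH -3  : [-46, -3]
MOD      : [-1]
PUSH 8   : [-1, 8]
POP      : [-1]
PUSH -1  : [-1, -1]
NEG      : [-1, 1]
SUB      : [-2]
DUP      : [-2, -2]
MUL      : [4]
PUSH 6   : [4, 6]
ADD      : [10]
PUSH 4   : [10, 4]
SUB      : [6]
PUSH 7   : [6, 7]
POP      : [6]
PUSH -2  : [6, -2]
MUL      : [-12]
PUSH -2  : [-12, -2]
OVER     : [-12, -2, -12]
NEG      : [-12, -2, 12]
PUSH -11 : [-12, -2, 12, -11]

[-12, -2, 12, -11]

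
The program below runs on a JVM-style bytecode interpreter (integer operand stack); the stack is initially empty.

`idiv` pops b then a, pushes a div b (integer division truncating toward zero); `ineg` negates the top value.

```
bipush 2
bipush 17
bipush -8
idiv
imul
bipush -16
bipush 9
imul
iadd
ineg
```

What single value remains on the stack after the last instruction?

bipush 2   → 2
bipush 17  → 2 17
bipush -8  → 2 17 -8
idiv       → 2 -2
imul       → -4
bipush -16 → -4 -16
bipush 9   → -4 -16 9
imul       → -4 -144
iadd       → -148
ineg       → 148

148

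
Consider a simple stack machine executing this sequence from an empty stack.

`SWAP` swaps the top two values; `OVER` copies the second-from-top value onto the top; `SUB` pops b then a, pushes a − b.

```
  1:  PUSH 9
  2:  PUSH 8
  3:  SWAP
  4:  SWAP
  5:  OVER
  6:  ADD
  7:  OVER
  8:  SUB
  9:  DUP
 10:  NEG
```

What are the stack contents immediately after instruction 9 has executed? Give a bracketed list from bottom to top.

PUSH 9 : 9
PUSH 8 : 9 8
SWAP   : 8 9
SWAP   : 9 8
OVER   : 9 8 9
ADD    : 9 17
OVER   : 9 17 9
SUB    : 9 8
DUP    : 9 8 8

[9, 8, 8]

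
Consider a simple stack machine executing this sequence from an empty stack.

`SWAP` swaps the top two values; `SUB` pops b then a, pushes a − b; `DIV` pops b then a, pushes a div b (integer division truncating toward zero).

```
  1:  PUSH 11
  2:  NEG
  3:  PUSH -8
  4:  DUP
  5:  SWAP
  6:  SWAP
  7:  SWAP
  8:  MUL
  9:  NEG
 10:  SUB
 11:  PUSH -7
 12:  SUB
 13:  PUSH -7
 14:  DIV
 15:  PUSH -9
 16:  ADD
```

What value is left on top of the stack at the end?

-17

PUSH 11 → [11]
NEG     → [-11]
PUSH -8 → [-11, -8]
DUP     → [-11, -8, -8]
SWAP    → [-11, -8, -8]
SWAP    → [-11, -8, -8]
SWAP    → [-11, -8, -8]
MUL     → [-11, 64]
NEG     → [-11, -64]
SUB     → [53]
PUSH -7 → [53, -7]
SUB     → [60]
PUSH -7 → [60, -7]
DIV     → [-8]
PUSH -9 → [-8, -9]
ADD     → [-17]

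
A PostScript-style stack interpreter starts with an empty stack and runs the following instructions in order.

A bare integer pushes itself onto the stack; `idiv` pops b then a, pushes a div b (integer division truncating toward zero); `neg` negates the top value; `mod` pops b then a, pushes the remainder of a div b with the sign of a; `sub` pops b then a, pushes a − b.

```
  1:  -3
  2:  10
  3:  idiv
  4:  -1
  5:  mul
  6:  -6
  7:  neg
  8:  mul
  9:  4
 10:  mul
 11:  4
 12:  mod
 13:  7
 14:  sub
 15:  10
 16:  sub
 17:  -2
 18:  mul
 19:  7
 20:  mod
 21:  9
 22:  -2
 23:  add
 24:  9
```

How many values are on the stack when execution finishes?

3

-3   -> [-3]
10   -> [-3, 10]
idiv -> [0]
-1   -> [0, -1]
mul  -> [0]
-6   -> [0, -6]
neg  -> [0, 6]
mul  -> [0]
4    -> [0, 4]
mul  -> [0]
4    -> [0, 4]
mod  -> [0]
7    -> [0, 7]
sub  -> [-7]
10   -> [-7, 10]
sub  -> [-17]
-2   -> [-17, -2]
mul  -> [34]
7    -> [34, 7]
mod  -> [6]
9    -> [6, 9]
-2   -> [6, 9, -2]
add  -> [6, 7]
9    -> [6, 7, 9]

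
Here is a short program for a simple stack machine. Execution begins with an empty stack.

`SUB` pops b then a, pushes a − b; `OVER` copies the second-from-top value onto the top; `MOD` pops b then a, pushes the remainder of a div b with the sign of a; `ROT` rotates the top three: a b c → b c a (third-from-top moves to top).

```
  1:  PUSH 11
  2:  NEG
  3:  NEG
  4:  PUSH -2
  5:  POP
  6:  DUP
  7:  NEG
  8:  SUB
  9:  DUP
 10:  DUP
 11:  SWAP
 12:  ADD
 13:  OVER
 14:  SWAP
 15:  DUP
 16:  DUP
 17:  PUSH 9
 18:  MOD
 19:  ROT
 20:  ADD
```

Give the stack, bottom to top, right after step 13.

[22, 44, 22]

PUSH 11 -> 11
NEG     -> -11
NEG     -> 11
PUSH -2 -> 11 -2
POP     -> 11
DUP     -> 11 11
NEG     -> 11 -11
SUB     -> 22
DUP     -> 22 22
DUP     -> 22 22 22
SWAP    -> 22 22 22
ADD     -> 22 44
OVER    -> 22 44 22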